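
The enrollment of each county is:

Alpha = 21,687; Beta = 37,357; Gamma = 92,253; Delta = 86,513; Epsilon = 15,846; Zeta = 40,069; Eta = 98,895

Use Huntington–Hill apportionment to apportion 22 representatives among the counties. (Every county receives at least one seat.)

Alpha: 1, Beta: 2, Gamma: 5, Delta: 5, Epsilon: 1, Zeta: 2, Eta: 6

With divisor 17449: modified quotas Alpha 1.243, Beta 2.141, Gamma 5.287, Delta 4.958, Epsilon 0.908, Zeta 2.296, Eta 5.668.
Geometric-mean thresholds: Alpha √(1·2)=1.414, Beta √(2·3)=2.449, Gamma √(5·6)=5.477, Delta √(4·5)=4.472, Epsilon (min 1), Zeta √(2·3)=2.449, Eta √(5·6)=5.477.
Each quota rounded against its threshold gives Alpha 1, Beta 2, Gamma 5, Delta 5, Epsilon 1, Zeta 2, Eta 6 (total 22).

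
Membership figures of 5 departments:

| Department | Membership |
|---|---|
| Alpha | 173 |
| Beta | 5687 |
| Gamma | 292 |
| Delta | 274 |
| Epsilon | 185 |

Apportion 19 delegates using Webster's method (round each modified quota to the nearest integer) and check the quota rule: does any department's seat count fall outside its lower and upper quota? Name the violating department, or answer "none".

Standard quotas: Alpha 0.497, Beta 16.344, Gamma 0.839, Delta 0.787, Epsilon 0.532.
Webster allocation: Alpha 0, Beta 16, Gamma 1, Delta 1, Epsilon 1.
Every allocation lies between the lower and upper quota.

none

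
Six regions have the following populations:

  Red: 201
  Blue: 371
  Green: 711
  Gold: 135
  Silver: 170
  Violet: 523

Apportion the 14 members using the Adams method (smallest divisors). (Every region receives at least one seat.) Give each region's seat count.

Red=2; Blue=3; Green=4; Gold=1; Silver=1; Violet=3

Standard divisor 2111/14 ≈ 150.786; standard quotas: Red 1.333, Blue 2.460, Green 4.715, Gold 0.895, Silver 1.127, Violet 3.468.
Rounding up gives 2, 3, 5, 1, 2, 4 = 17 seats, so the divisor must be adjusted.
With modified divisor 180: modified quotas Red 1.117, Blue 2.061, Green 3.950, Gold 0.750, Silver 0.944, Violet 2.906.
Rounding up: Red 2, Blue 3, Green 4, Gold 1, Silver 1, Violet 3 (total 14).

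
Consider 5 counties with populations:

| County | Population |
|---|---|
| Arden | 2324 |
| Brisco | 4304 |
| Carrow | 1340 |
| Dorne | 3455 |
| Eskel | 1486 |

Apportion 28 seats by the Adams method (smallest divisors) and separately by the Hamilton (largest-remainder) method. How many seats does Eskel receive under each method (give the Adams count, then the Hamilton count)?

4 and 3

Adams: Arden 5, Brisco 9, Carrow 3, Dorne 7, Eskel 4.
Hamilton: Arden 5, Brisco 9, Carrow 3, Dorne 8, Eskel 3.
Eskel gets 4 under Adams and 3 under Hamilton.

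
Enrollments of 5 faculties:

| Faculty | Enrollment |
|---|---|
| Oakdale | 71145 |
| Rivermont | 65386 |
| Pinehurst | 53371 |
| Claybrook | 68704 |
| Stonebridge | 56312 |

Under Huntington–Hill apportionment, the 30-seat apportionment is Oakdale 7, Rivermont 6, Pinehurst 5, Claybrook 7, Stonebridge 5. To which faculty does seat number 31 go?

Priority for the next seat is population ÷ (√(s·(s+1))).
Priorities: Oakdale 9507.151, Rivermont 10089.279, Pinehurst 9744.167, Claybrook 9180.958, Stonebridge 10281.118.
Highest priority: Stonebridge.

Stonebridge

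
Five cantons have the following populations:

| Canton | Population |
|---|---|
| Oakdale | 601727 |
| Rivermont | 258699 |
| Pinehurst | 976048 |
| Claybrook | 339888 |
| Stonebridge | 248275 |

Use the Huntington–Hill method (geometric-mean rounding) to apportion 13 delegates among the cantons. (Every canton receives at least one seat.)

Oakdale 3, Rivermont 2, Pinehurst 5, Claybrook 2, Stonebridge 1

With divisor 180564: modified quotas Oakdale 3.332, Rivermont 1.433, Pinehurst 5.406, Claybrook 1.882, Stonebridge 1.375.
Geometric-mean thresholds: Oakdale √(3·4)=3.464, Rivermont √(1·2)=1.414, Pinehurst √(5·6)=5.477, Claybrook √(1·2)=1.414, Stonebridge √(1·2)=1.414.
Each quota rounded against its threshold gives Oakdale 3, Rivermont 2, Pinehurst 5, Claybrook 2, Stonebridge 1 (total 13).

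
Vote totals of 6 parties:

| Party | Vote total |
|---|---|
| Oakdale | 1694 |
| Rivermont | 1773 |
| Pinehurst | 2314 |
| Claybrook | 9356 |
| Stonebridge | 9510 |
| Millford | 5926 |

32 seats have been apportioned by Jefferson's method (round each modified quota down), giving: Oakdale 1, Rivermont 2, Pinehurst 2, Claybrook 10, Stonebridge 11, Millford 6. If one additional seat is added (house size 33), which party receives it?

Claybrook

Priority for the next seat is population ÷ (current seats + 1).
Priorities: Oakdale 847.000, Rivermont 591.000, Pinehurst 771.333, Claybrook 850.545, Stonebridge 792.500, Millford 846.571.
Highest priority: Claybrook.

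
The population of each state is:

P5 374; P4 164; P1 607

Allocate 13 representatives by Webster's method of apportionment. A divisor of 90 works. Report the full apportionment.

With modified divisor 90: modified quotas P5 4.156, P4 1.822, P1 6.744.
Rounding to the nearest integer: P5 4, P4 2, P1 7 (total 13).

P5 4, P4 2, P1 7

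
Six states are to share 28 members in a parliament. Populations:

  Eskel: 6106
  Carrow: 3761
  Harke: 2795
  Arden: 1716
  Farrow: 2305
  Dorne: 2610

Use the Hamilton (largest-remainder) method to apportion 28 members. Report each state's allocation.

Eskel=9, Carrow=5, Harke=4, Arden=3, Farrow=3, Dorne=4

The standard divisor is 19293/28 ≈ 689.036.
Standard quotas: Eskel 8.8617, Carrow 5.4584, Harke 4.0564, Arden 2.4904, Farrow 3.3453, Dorne 3.7879.
Lower quotas: Eskel 8, Carrow 5, Harke 4, Arden 2, Farrow 3, Dorne 3 (sum 25, leaving 3 seats).
Remainders in descending order: Eskel 0.8617, Dorne 0.7879, Arden 0.4904, Carrow 0.4584, Farrow 0.3453, Harke 0.0564.
The surplus seats go to Eskel, Dorne, Arden.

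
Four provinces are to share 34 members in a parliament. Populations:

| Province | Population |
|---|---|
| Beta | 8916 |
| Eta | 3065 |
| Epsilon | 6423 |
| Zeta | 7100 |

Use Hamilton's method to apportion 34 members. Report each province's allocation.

Beta 12, Eta 4, Epsilon 9, Zeta 9

Total 25504; standard divisor 25504/34 ≈ 750.118.
Standard quotas: Beta 11.8861, Eta 4.0860, Epsilon 8.5627, Zeta 9.4652.
Lower quotas: Beta 11, Eta 4, Epsilon 8, Zeta 9 (sum 32, leaving 2 seats).
Remainders in descending order: Beta 0.8861, Epsilon 0.5627, Zeta 0.4652, Eta 0.0860.
Largest remainders: Beta, Epsilon receive the extra seats.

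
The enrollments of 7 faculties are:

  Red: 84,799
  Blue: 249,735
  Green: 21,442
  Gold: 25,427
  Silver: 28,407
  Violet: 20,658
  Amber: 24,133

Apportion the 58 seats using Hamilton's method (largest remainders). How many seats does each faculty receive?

Red 11; Blue 32; Green 3; Gold 3; Silver 3; Violet 3; Amber 3

Total 454601; standard divisor 454601/58 ≈ 7837.948.
Standard quotas: Red 10.8190, Blue 31.8623, Green 2.7357, Gold 3.2441, Silver 3.6243, Violet 2.6356, Amber 3.0790.
Lower quotas: Red 10, Blue 31, Green 2, Gold 3, Silver 3, Violet 2, Amber 3 (sum 54, leaving 4 seats).
Remainders in descending order: Blue 0.8623, Red 0.8190, Green 0.7357, Violet 0.6356, Silver 0.6243, Gold 0.2441, Amber 0.0790.
Largest remainders: Blue, Red, Green, Violet receive the extra seats.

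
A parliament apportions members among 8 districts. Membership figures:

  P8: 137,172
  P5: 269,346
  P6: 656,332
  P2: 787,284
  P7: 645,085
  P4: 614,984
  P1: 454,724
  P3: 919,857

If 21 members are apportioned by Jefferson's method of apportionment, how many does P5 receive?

1

Standard divisor 4484784/21 ≈ 213561.143; standard quotas: P8 0.642, P5 1.261, P6 3.073, P2 3.686, P7 3.021, P4 2.880, P1 2.129, P3 4.307.
Rounding down gives 0, 1, 3, 3, 3, 2, 2, 4 = 18 seats, so the divisor must be adjusted.
With modified divisor 174000: modified quotas P8 0.788, P5 1.548, P6 3.772, P2 4.525, P7 3.707, P4 3.534, P1 2.613, P3 5.287.
Rounding down: P8 0, P5 1, P6 3, P2 4, P7 3, P4 3, P1 2, P3 5 (total 21).
P5 receives 1.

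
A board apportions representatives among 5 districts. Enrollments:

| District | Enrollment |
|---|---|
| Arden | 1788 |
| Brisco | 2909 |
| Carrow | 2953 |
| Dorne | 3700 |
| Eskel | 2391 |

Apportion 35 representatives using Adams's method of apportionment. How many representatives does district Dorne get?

Standard divisor 13741/35 ≈ 392.6; standard quotas: Arden 4.554, Brisco 7.410, Carrow 7.522, Dorne 9.424, Eskel 6.090.
Rounding up gives 5, 8, 8, 10, 7 = 38 seats, so the divisor must be adjusted.
With modified divisor 420: modified quotas Arden 4.257, Brisco 6.926, Carrow 7.031, Dorne 8.810, Eskel 5.693.
Rounding up: Arden 5, Brisco 7, Carrow 8, Dorne 9, Eskel 6 (total 35).
Dorne receives 9.

9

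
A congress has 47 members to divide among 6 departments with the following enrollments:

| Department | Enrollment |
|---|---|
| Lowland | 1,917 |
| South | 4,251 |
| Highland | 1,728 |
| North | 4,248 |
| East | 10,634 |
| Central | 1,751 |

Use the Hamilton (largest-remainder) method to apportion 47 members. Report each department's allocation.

Standard divisor: 24529 ÷ 47 ≈ 521.894.
Standard quotas: Lowland 3.6732, South 8.1453, Highland 3.3110, North 8.1396, East 20.3758, Central 3.3551.
Lower quotas: Lowland 3, South 8, Highland 3, North 8, East 20, Central 3 (sum 45, leaving 2 seats).
Remainders in descending order: Lowland 0.6732, East 0.3758, Central 0.3551, Highland 0.3110, South 0.1453, North 0.1396.
Largest remainders: Lowland, East receive the extra seats.

Lowland=4, South=8, Highland=3, North=8, East=21, Central=3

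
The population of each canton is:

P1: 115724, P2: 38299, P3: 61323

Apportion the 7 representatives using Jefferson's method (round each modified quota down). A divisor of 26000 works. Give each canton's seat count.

With modified divisor 26000: modified quotas P1 4.451, P2 1.473, P3 2.359.
Rounding down: P1 4, P2 1, P3 2 (total 7).

P1 4; P2 1; P3 2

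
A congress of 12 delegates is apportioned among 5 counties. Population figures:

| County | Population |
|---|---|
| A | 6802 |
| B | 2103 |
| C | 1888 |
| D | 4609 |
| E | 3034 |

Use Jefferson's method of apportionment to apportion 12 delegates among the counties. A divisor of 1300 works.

With modified divisor 1300: modified quotas A 5.232, B 1.618, C 1.452, D 3.545, E 2.334.
Rounding down: A 5, B 1, C 1, D 3, E 2 (total 12).

A 5, B 1, C 1, D 3, E 2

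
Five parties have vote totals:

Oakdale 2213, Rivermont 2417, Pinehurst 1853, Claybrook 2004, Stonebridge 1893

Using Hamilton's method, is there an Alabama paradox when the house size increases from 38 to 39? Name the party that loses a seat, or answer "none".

none

At 38 seats: Oakdale 8, Rivermont 9, Pinehurst 7, Claybrook 7, Stonebridge 7.
At 39 seats: Oakdale 8, Rivermont 9, Pinehurst 7, Claybrook 8, Stonebridge 7.
No party's allocation decreased.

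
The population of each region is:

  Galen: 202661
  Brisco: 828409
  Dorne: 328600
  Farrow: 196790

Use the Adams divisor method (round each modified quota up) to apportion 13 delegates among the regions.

Standard divisor 1556460/13 ≈ 119727.692; standard quotas: Galen 1.693, Brisco 6.919, Dorne 2.745, Farrow 1.644.
Rounding up gives 2, 7, 3, 2 = 14 seats, so the divisor must be adjusted.
With modified divisor 151200: modified quotas Galen 1.340, Brisco 5.479, Dorne 2.173, Farrow 1.302.
Rounding up: Galen 2, Brisco 6, Dorne 3, Farrow 2 (total 13).

Galen 2; Brisco 6; Dorne 3; Farrow 2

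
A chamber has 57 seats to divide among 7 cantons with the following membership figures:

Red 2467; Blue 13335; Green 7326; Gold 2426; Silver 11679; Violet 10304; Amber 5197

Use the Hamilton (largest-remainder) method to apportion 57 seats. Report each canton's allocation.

Red: 3, Blue: 14, Green: 8, Gold: 3, Silver: 13, Violet: 11, Amber: 5

Standard divisor: 52734 ÷ 57 ≈ 925.158.
Standard quotas: Red 2.6666, Blue 14.4138, Green 7.9186, Gold 2.6223, Silver 12.6238, Violet 11.1376, Amber 5.6174.
Lower quotas: Red 2, Blue 14, Green 7, Gold 2, Silver 12, Violet 11, Amber 5 (sum 53, leaving 4 seats).
Remainders in descending order: Green 0.9186, Red 0.6666, Silver 0.6238, Gold 0.6223, Amber 0.6174, Blue 0.4138, Violet 0.1376.
The surplus seats go to Green, Red, Silver, Gold.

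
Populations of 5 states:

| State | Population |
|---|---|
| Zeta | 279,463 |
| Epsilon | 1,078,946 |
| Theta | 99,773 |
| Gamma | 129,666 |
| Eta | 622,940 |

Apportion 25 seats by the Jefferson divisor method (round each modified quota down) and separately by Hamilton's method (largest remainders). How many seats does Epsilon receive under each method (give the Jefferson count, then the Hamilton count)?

13 and 12

Jefferson: Zeta 3, Epsilon 13, Theta 1, Gamma 1, Eta 7.
Hamilton: Zeta 3, Epsilon 12, Theta 1, Gamma 2, Eta 7.
Epsilon gets 13 under Jefferson and 12 under Hamilton.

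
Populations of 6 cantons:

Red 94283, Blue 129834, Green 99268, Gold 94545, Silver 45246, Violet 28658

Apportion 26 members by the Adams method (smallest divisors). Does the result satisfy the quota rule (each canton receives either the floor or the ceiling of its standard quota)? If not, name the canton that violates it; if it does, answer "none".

none

Standard quotas: Red 4.984, Blue 6.863, Green 5.248, Gold 4.998, Silver 2.392, Violet 1.515.
Adams allocation: Red 5, Blue 6, Green 5, Gold 5, Silver 3, Violet 2.
Every allocation lies between the lower and upper quota.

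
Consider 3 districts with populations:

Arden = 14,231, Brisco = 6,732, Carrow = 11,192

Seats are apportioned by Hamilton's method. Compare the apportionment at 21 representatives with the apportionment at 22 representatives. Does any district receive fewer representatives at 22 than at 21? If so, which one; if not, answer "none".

At 21 seats: Arden 9, Brisco 5, Carrow 7.
At 22 seats: Arden 10, Brisco 4, Carrow 8.
Brisco drops from 5 to 4.

Brisco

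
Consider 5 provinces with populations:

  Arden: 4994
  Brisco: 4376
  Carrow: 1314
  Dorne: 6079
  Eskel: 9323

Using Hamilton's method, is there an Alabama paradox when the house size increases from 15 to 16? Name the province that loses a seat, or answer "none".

Brisco

At 15 seats: Arden 3, Brisco 3, Carrow 1, Dorne 3, Eskel 5.
At 16 seats: Arden 3, Brisco 2, Carrow 1, Dorne 4, Eskel 6.
Brisco drops from 3 to 2.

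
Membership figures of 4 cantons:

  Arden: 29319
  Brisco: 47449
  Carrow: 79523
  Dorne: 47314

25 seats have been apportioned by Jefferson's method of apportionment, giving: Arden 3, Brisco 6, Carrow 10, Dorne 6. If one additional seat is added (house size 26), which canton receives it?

Priority for the next seat is population ÷ (current seats + 1).
Priorities: Arden 7329.750, Brisco 6778.429, Carrow 7229.364, Dorne 6759.143.
Highest priority: Arden.

Arden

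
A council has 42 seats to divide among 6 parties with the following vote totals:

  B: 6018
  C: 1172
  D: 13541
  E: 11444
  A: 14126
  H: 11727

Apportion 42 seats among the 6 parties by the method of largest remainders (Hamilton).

Standard divisor: 58028 ÷ 42 ≈ 1381.619.
Standard quotas: B 4.3558, C 0.8483, D 9.8008, E 8.2830, A 10.2242, H 8.4879.
Lower quotas: B 4, C 0, D 9, E 8, A 10, H 8 (sum 39, leaving 3 seats).
Remainders in descending order: C 0.8483, D 0.8008, H 0.4879, B 0.3558, E 0.2830, A 0.2242.
The surplus seats go to C, D, H.

B 4, C 1, D 10, E 8, A 10, H 9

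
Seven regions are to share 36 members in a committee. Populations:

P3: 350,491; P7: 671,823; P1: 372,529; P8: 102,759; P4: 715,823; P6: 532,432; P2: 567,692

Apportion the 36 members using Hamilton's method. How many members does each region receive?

P3=4; P7=7; P1=4; P8=1; P4=8; P6=6; P2=6

The standard divisor is 3313549/36 ≈ 92043.028.
Standard quotas: P3 3.8079, P7 7.2990, P1 4.0473, P8 1.1164, P4 7.7770, P6 5.7846, P2 6.1677.
Lower quotas: P3 3, P7 7, P1 4, P8 1, P4 7, P6 5, P2 6 (sum 33, leaving 3 seats).
Remainders in descending order: P3 0.8079, P6 0.7846, P4 0.7770, P7 0.2990, P2 0.1677, P8 0.1164, P1 0.0473.
The surplus seats go to P3, P6, P4.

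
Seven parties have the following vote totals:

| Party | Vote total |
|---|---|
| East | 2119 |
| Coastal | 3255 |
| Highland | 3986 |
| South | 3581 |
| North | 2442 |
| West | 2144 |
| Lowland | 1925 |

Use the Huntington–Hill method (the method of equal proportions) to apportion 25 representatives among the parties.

With divisor 793: modified quotas East 2.672, Coastal 4.105, Highland 5.026, South 4.516, North 3.079, West 2.704, Lowland 2.427.
Geometric-mean thresholds: East √(2·3)=2.449, Coastal √(4·5)=4.472, Highland √(5·6)=5.477, South √(4·5)=4.472, North √(3·4)=3.464, West √(2·3)=2.449, Lowland √(2·3)=2.449.
Each quota rounded against its threshold gives East 3, Coastal 4, Highland 5, South 5, North 3, West 3, Lowland 2 (total 25).

East 3, Coastal 4, Highland 5, South 5, North 3, West 3, Lowland 2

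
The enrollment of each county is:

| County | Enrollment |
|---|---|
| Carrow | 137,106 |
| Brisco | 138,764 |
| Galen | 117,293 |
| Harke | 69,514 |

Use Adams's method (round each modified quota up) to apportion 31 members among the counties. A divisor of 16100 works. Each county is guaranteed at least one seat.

With modified divisor 16100: modified quotas Carrow 8.516, Brisco 8.619, Galen 7.285, Harke 4.318.
Rounding up: Carrow 9, Brisco 9, Galen 8, Harke 5 (total 31).

Carrow=9, Brisco=9, Galen=8, Harke=5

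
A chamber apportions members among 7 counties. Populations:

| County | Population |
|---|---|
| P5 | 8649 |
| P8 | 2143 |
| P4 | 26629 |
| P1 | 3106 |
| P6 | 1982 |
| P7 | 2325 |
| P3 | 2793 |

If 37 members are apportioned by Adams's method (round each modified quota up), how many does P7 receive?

2

Standard divisor 47627/37 ≈ 1287.216; standard quotas: P5 6.719, P8 1.665, P4 20.687, P1 2.413, P6 1.540, P7 1.806, P3 2.170.
Rounding up gives 7, 2, 21, 3, 2, 2, 3 = 40 seats, so the divisor must be adjusted.
With modified divisor 1420: modified quotas P5 6.091, P8 1.509, P4 18.753, P1 2.187, P6 1.396, P7 1.637, P3 1.967.
Rounding up: P5 7, P8 2, P4 19, P1 3, P6 2, P7 2, P3 2 (total 37).
P7 receives 2.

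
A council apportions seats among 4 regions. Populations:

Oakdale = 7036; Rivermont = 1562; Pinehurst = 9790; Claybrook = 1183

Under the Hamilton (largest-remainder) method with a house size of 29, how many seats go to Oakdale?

Standard divisor: 19571 ÷ 29 ≈ 674.862.
Standard quotas: Oakdale 10.4258, Rivermont 2.3145, Pinehurst 14.5067, Claybrook 1.7530.
Lower quotas: Oakdale 10, Rivermont 2, Pinehurst 14, Claybrook 1 (sum 27, leaving 2 seats).
Remainders in descending order: Claybrook 0.7530, Pinehurst 0.5067, Oakdale 0.4258, Rivermont 0.3145.
Largest remainders: Claybrook, Pinehurst receive the extra seats.
Oakdale receives 10.

10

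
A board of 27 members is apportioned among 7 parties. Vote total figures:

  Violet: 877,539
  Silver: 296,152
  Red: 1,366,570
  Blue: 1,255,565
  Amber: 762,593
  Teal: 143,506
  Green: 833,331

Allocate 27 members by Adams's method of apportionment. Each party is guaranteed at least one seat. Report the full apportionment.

Violet 4, Silver 2, Red 6, Blue 6, Amber 4, Teal 1, Green 4

Standard divisor 5535256/27 ≈ 205009.481; standard quotas: Violet 4.280, Silver 1.445, Red 6.666, Blue 6.124, Amber 3.720, Teal 0.700, Green 4.065.
Rounding up gives 5, 2, 7, 7, 4, 1, 5 = 31 seats, so the divisor must be adjusted.
With modified divisor 239400: modified quotas Violet 3.666, Silver 1.237, Red 5.708, Blue 5.245, Amber 3.185, Teal 0.599, Green 3.481.
Rounding up: Violet 4, Silver 2, Red 6, Blue 6, Amber 4, Teal 1, Green 4 (total 27).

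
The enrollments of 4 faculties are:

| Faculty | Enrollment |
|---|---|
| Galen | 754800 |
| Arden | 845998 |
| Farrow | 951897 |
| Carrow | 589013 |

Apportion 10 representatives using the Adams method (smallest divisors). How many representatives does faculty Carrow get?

2

Standard divisor 3141708/10 ≈ 314170.8; standard quotas: Galen 2.403, Arden 2.693, Farrow 3.030, Carrow 1.875.
Rounding up gives 3, 3, 4, 2 = 12 seats, so the divisor must be adjusted.
With modified divisor 400200: modified quotas Galen 1.886, Arden 2.114, Farrow 2.379, Carrow 1.472.
Rounding up: Galen 2, Arden 3, Farrow 3, Carrow 2 (total 10).
Carrow receives 2.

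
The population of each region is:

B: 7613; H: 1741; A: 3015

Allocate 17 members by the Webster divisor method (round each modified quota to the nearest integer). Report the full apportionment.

Standard divisor 12369/17 ≈ 727.588; standard quotas: B 10.463, H 2.393, A 4.144.
Rounding to the nearest integer gives 10, 2, 4 = 16 seats, so the divisor must be adjusted.
With modified divisor 710: modified quotas B 10.723, H 2.452, A 4.246.
Rounding to the nearest integer: B 11, H 2, A 4 (total 17).

B=11; H=2; A=4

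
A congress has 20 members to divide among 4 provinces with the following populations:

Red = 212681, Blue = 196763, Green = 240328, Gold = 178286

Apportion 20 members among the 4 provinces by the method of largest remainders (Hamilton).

Total 828058; standard divisor 828058/20 ≈ 41402.9.
Standard quotas: Red 5.1369, Blue 4.7524, Green 5.8046, Gold 4.3061.
Lower quotas: Red 5, Blue 4, Green 5, Gold 4 (sum 18, leaving 2 seats).
Remainders in descending order: Green 0.8046, Blue 0.7524, Gold 0.3061, Red 0.1369.
Largest remainders: Green, Blue receive the extra seats.

Red 5; Blue 5; Green 6; Gold 4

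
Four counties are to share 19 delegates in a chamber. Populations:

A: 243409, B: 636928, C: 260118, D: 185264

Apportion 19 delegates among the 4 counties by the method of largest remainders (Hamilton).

A 3, B 9, C 4, D 3

Total 1325719; standard divisor 1325719/19 ≈ 69774.684.
Standard quotas: A 3.4885, B 9.1284, C 3.7280, D 2.6552.
Lower quotas: A 3, B 9, C 3, D 2 (sum 17, leaving 2 seats).
Remainders in descending order: C 0.7280, D 0.6552, A 0.4885, B 0.1284.
Largest remainders: C, D receive the extra seats.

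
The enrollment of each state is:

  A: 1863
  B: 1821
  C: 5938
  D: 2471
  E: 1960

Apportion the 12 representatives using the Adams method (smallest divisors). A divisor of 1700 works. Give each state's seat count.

With modified divisor 1700: modified quotas A 1.096, B 1.071, C 3.493, D 1.454, E 1.153.
Rounding up: A 2, B 2, C 4, D 2, E 2 (total 12).

A 2, B 2, C 4, D 2, E 2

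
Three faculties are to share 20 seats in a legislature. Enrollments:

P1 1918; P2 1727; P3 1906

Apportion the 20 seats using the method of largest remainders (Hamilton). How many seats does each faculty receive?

The standard divisor is 5551/20 ≈ 277.55.
Standard quotas: P1 6.910, P2 6.222, P3 6.867.
Lower quotas: P1 6, P2 6, P3 6 (sum 18, leaving 2 seats).
Remainders in descending order: P1 0.910, P3 0.867, P2 0.222.
Largest remainders: P1, P3 receive the extra seats.

P1 7; P2 6; P3 7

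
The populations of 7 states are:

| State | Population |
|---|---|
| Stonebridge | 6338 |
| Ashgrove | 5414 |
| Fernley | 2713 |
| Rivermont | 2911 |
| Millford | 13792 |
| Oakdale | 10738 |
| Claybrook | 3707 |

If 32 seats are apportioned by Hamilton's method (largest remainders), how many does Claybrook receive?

Total 45613; standard divisor 45613/32 ≈ 1425.406.
Standard quotas: Stonebridge 4.4465, Ashgrove 3.7982, Fernley 1.9033, Rivermont 2.0422, Millford 9.6758, Oakdale 7.5333, Claybrook 2.6007.
Lower quotas: Stonebridge 4, Ashgrove 3, Fernley 1, Rivermont 2, Millford 9, Oakdale 7, Claybrook 2 (sum 28, leaving 4 seats).
Remainders in descending order: Fernley 0.9033, Ashgrove 0.7982, Millford 0.6758, Claybrook 0.6007, Oakdale 0.5333, Stonebridge 0.4465, Rivermont 0.0422.
Largest remainders: Fernley, Ashgrove, Millford, Claybrook receive the extra seats.
Claybrook receives 3.

3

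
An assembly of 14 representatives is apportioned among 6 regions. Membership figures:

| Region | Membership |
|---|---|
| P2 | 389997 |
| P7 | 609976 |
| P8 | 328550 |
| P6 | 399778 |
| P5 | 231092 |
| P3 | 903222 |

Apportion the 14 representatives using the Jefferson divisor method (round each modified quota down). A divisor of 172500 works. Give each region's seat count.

P2 2; P7 3; P8 1; P6 2; P5 1; P3 5

With modified divisor 172500: modified quotas P2 2.261, P7 3.536, P8 1.905, P6 2.318, P5 1.340, P3 5.236.
Rounding down: P2 2, P7 3, P8 1, P6 2, P5 1, P3 5 (total 14).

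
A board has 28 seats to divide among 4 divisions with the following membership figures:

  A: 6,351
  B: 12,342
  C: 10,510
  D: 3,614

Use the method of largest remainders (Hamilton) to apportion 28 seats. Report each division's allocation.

A: 5, B: 11, C: 9, D: 3

Total 32817; standard divisor 32817/28 ≈ 1172.036.
Standard quotas: A 5.4188, B 10.5304, C 8.9673, D 3.0835.
Lower quotas: A 5, B 10, C 8, D 3 (sum 26, leaving 2 seats).
Remainders in descending order: C 0.9673, B 0.5304, A 0.4188, D 0.0835.
The surplus seats go to C, B.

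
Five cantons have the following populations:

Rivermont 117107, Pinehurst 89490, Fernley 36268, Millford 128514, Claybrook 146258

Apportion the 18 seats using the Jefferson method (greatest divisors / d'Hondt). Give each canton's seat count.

Standard divisor 517637/18 ≈ 28757.611; standard quotas: Rivermont 4.072, Pinehurst 3.112, Fernley 1.261, Millford 4.469, Claybrook 5.086.
Rounding down gives 4, 3, 1, 4, 5 = 17 seats, so the divisor must be adjusted.
With modified divisor 25000: modified quotas Rivermont 4.684, Pinehurst 3.580, Fernley 1.451, Millford 5.141, Claybrook 5.850.
Rounding down: Rivermont 4, Pinehurst 3, Fernley 1, Millford 5, Claybrook 5 (total 18).

Rivermont=4; Pinehurst=3; Fernley=1; Millford=5; Claybrook=5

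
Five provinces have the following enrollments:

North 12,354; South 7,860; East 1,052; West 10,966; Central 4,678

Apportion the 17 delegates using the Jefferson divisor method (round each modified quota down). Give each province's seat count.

Standard divisor 36910/17 ≈ 2171.176; standard quotas: North 5.690, South 3.620, East 0.485, West 5.051, Central 2.155.
Rounding down gives 5, 3, 0, 5, 2 = 15 seats, so the divisor must be adjusted.
With modified divisor 1900: modified quotas North 6.502, South 4.137, East 0.554, West 5.772, Central 2.462.
Rounding down: North 6, South 4, East 0, West 5, Central 2 (total 17).

North 6, South 4, East 0, West 5, Central 2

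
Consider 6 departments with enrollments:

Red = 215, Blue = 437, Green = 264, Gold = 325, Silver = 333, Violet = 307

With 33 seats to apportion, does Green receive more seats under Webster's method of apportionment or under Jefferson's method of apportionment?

Webster

Webster: Red 4, Blue 7, Green 5, Gold 6, Silver 6, Violet 5.
Jefferson: Red 4, Blue 8, Green 4, Gold 6, Silver 6, Violet 5.
Green gets 5 under Webster and 4 under Jefferson.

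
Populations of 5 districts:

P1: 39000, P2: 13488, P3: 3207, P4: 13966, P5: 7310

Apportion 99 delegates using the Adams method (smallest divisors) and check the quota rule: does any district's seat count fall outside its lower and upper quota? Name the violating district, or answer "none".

P1

Standard quotas: P1 50.162, P2 17.348, P3 4.125, P4 17.963, P5 9.402.
Adams allocation: P1 49, P2 17, P3 5, P4 18, P5 10.
P1 has quota 50.162 (lower 50, upper 51) but receives 49 — outside the quota interval.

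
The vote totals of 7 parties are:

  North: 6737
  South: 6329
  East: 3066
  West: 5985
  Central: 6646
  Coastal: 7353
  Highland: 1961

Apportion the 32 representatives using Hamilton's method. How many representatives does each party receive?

Standard divisor: 38077 ÷ 32 ≈ 1189.906.
Standard quotas: North 5.6618, South 5.3189, East 2.5767, West 5.0298, Central 5.5853, Coastal 6.1795, Highland 1.6480.
Lower quotas: North 5, South 5, East 2, West 5, Central 5, Coastal 6, Highland 1 (sum 29, leaving 3 seats).
Remainders in descending order: North 0.6618, Highland 0.6480, Central 0.5853, East 0.5767, South 0.3189, Coastal 0.1795, West 0.0298.
Largest remainders: North, Highland, Central receive the extra seats.

North=6, South=5, East=2, West=5, Central=6, Coastal=6, Highland=2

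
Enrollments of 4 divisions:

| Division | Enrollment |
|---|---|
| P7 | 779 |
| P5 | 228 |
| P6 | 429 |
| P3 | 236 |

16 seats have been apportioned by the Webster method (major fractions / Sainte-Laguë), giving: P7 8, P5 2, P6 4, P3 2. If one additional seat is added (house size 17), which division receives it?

P6

Priority for the next seat is population ÷ (current seats + 0.5).
Priorities: P7 91.647, P5 91.200, P6 95.333, P3 94.400.
Highest priority: P6.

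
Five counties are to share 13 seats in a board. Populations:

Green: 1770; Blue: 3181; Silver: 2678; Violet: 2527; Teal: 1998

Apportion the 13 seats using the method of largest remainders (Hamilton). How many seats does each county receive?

Green=2; Blue=3; Silver=3; Violet=3; Teal=2

Total 12154; standard divisor 12154/13 ≈ 934.923.
Standard quotas: Green 1.893, Blue 3.402, Silver 2.864, Violet 2.703, Teal 2.137.
Lower quotas: Green 1, Blue 3, Silver 2, Violet 2, Teal 2 (sum 10, leaving 3 seats).
Remainders in descending order: Green 0.893, Silver 0.864, Violet 0.703, Blue 0.402, Teal 0.137.
The surplus seats go to Green, Silver, Violet.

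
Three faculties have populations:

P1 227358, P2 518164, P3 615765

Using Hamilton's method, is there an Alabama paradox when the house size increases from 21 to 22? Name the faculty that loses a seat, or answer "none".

none

At 21 seats: P1 4, P2 8, P3 9.
At 22 seats: P1 4, P2 8, P3 10.
No faculty's allocation decreased.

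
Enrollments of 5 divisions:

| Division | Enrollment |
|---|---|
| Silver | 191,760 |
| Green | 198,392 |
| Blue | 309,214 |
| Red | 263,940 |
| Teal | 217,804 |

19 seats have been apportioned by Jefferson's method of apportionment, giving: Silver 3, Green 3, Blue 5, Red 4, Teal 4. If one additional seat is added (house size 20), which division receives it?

Priority for the next seat is population ÷ (current seats + 1).
Priorities: Silver 47940.000, Green 49598.000, Blue 51535.667, Red 52788.000, Teal 43560.800.
Highest priority: Red.

Red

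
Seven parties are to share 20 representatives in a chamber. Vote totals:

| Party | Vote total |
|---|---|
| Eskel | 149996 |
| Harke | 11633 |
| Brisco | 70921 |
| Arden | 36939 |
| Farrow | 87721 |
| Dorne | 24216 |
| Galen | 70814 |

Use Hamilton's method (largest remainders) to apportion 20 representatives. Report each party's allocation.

Eskel: 7; Harke: 0; Brisco: 3; Arden: 2; Farrow: 4; Dorne: 1; Galen: 3

The standard divisor is 452240/20 = 22612.
Standard quotas: Eskel 6.6335, Harke 0.5145, Brisco 3.1364, Arden 1.6336, Farrow 3.8794, Dorne 1.0709, Galen 3.1317.
Lower quotas: Eskel 6, Harke 0, Brisco 3, Arden 1, Farrow 3, Dorne 1, Galen 3 (sum 17, leaving 3 seats).
Remainders in descending order: Farrow 0.8794, Arden 0.6336, Eskel 0.6335, Harke 0.5145, Brisco 0.1364, Galen 0.1317, Dorne 0.0709.
The surplus seats go to Farrow, Arden, Eskel.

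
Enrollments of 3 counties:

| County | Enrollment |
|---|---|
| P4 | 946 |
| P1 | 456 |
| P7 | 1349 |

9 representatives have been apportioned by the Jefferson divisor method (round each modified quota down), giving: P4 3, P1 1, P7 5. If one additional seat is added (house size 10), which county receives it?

Priority for the next seat is population ÷ (current seats + 1).
Priorities: P4 236.500, P1 228.000, P7 224.833.
Highest priority: P4.

P4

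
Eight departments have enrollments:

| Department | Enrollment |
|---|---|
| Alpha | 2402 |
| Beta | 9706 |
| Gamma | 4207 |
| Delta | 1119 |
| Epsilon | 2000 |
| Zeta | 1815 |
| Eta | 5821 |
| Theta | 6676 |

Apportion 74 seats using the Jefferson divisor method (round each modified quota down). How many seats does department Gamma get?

Standard divisor 33746/74 ≈ 456.027; standard quotas: Alpha 5.267, Beta 21.284, Gamma 9.225, Delta 2.454, Epsilon 4.386, Zeta 3.980, Eta 12.765, Theta 14.639.
Rounding down gives 5, 21, 9, 2, 4, 3, 12, 14 = 70 seats, so the divisor must be adjusted.
With modified divisor 430: modified quotas Alpha 5.586, Beta 22.572, Gamma 9.784, Delta 2.602, Epsilon 4.651, Zeta 4.221, Eta 13.537, Theta 15.526.
Rounding down: Alpha 5, Beta 22, Gamma 9, Delta 2, Epsilon 4, Zeta 4, Eta 13, Theta 15 (total 74).
Gamma receives 9.

9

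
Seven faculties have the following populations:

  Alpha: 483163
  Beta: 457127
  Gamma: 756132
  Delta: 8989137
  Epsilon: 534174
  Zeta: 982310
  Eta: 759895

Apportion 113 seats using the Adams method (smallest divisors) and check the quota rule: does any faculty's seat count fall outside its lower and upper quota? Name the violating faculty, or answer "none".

Delta

Standard quotas: Alpha 4.212, Beta 3.985, Gamma 6.592, Delta 78.366, Epsilon 4.657, Zeta 8.564, Eta 6.625.
Adams allocation: Alpha 5, Beta 4, Gamma 7, Delta 76, Epsilon 5, Zeta 9, Eta 7.
Delta has quota 78.366 (lower 78, upper 79) but receives 76 — outside the quota interval.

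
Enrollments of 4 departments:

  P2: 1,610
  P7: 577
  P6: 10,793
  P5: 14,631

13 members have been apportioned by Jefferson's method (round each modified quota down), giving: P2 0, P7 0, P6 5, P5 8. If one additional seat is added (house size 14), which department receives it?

Priority for the next seat is population ÷ (current seats + 1).
Priorities: P2 1610.000, P7 577.000, P6 1798.833, P5 1625.667.
Highest priority: P6.

P6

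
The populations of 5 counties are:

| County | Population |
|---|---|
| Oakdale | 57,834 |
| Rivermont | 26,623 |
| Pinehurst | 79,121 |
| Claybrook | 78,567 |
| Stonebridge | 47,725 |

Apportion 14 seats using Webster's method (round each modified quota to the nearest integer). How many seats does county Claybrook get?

4

Standard divisor 289870/14 ≈ 20705; standard quotas: Oakdale 2.793, Rivermont 1.286, Pinehurst 3.821, Claybrook 3.795, Stonebridge 2.305.
Rounding to the nearest integer gives Oakdale 3, Rivermont 1, Pinehurst 4, Claybrook 4, Stonebridge 2 — total 14, matching the house size, so no adjustment is needed.
Claybrook receives 4.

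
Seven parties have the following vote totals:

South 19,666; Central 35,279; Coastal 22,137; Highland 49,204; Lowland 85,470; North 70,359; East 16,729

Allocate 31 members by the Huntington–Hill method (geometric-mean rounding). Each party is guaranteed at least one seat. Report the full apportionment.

With divisor 9737: modified quotas South 2.020, Central 3.623, Coastal 2.273, Highland 5.053, Lowland 8.778, North 7.226, East 1.718.
Geometric-mean thresholds: South √(2·3)=2.449, Central √(3·4)=3.464, Coastal √(2·3)=2.449, Highland √(5·6)=5.477, Lowland √(8·9)=8.485, North √(7·8)=7.483, East √(1·2)=1.414.
Each quota rounded against its threshold gives South 2, Central 4, Coastal 2, Highland 5, Lowland 9, North 7, East 2 (total 31).

South 2, Central 4, Coastal 2, Highland 5, Lowland 9, North 7, East 2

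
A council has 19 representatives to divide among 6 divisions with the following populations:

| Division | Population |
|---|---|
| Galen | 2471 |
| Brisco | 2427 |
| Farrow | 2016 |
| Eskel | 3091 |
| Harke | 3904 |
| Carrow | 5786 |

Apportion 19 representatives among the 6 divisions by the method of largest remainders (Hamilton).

Galen: 2; Brisco: 2; Farrow: 2; Eskel: 3; Harke: 4; Carrow: 6

Standard divisor: 19695 ÷ 19 ≈ 1036.579.
Standard quotas: Galen 2.3838, Brisco 2.3414, Farrow 1.9449, Eskel 2.9819, Harke 3.7662, Carrow 5.5818.
Lower quotas: Galen 2, Brisco 2, Farrow 1, Eskel 2, Harke 3, Carrow 5 (sum 15, leaving 4 seats).
Remainders in descending order: Eskel 0.9819, Farrow 0.9449, Harke 0.7662, Carrow 0.5818, Galen 0.3838, Brisco 0.3414.
Largest remainders: Eskel, Farrow, Harke, Carrow receive the extra seats.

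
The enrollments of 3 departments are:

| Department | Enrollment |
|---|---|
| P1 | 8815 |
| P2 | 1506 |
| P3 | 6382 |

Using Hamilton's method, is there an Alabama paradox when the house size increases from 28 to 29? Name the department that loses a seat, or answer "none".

none

At 28 seats: P1 15, P2 2, P3 11.
At 29 seats: P1 15, P2 3, P3 11.
No department's allocation decreased.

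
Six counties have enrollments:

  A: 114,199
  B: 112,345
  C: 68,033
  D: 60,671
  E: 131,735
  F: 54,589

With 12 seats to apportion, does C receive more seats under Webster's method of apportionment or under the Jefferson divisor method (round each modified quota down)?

Webster: A 3, B 2, C 2, D 1, E 3, F 1.
Jefferson: A 3, B 3, C 1, D 1, E 3, F 1.
C gets 2 under Webster and 1 under Jefferson.

Webster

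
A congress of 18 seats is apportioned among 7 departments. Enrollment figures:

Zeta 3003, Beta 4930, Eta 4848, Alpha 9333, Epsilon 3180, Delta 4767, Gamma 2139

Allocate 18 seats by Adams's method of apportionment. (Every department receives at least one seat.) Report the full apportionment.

Standard divisor 32200/18 ≈ 1788.889; standard quotas: Zeta 1.679, Beta 2.756, Eta 2.710, Alpha 5.217, Epsilon 1.778, Delta 2.665, Gamma 1.196.
Rounding up gives 2, 3, 3, 6, 2, 3, 2 = 21 seats, so the divisor must be adjusted.
With modified divisor 2358: modified quotas Zeta 1.274, Beta 2.091, Eta 2.056, Alpha 3.958, Epsilon 1.349, Delta 2.022, Gamma 0.907.
Rounding up: Zeta 2, Beta 3, Eta 3, Alpha 4, Epsilon 2, Delta 3, Gamma 1 (total 18).

Zeta: 2, Beta: 3, Eta: 3, Alpha: 4, Epsilon: 2, Delta: 3, Gamma: 1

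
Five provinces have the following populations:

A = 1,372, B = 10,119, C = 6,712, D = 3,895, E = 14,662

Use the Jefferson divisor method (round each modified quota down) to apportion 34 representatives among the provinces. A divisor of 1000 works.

With modified divisor 1000: modified quotas A 1.372, B 10.119, C 6.712, D 3.895, E 14.662.
Rounding down: A 1, B 10, C 6, D 3, E 14 (total 34).

A 1, B 10, C 6, D 3, E 14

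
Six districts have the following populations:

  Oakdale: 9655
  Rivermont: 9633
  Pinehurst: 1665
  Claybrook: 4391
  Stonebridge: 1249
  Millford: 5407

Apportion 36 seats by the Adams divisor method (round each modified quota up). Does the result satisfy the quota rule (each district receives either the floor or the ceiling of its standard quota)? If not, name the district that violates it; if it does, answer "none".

none

Standard quotas: Oakdale 10.862, Rivermont 10.837, Pinehurst 1.873, Claybrook 4.940, Stonebridge 1.405, Millford 6.083.
Adams allocation: Oakdale 11, Rivermont 10, Pinehurst 2, Claybrook 5, Stonebridge 2, Millford 6.
Every allocation lies between the lower and upper quota.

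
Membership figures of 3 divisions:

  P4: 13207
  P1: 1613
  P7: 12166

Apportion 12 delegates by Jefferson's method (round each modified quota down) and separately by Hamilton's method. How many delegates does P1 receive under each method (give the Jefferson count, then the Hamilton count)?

0 and 1

Jefferson: P4 6, P1 0, P7 6.
Hamilton: P4 6, P1 1, P7 5.
P1 gets 0 under Jefferson and 1 under Hamilton.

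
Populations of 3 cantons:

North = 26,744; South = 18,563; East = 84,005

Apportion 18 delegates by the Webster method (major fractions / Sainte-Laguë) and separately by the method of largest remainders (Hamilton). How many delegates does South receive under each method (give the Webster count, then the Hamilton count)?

Webster: North 4, South 3, East 11.
Hamilton: North 4, South 2, East 12.
South gets 3 under Webster and 2 under Hamilton.

3 and 2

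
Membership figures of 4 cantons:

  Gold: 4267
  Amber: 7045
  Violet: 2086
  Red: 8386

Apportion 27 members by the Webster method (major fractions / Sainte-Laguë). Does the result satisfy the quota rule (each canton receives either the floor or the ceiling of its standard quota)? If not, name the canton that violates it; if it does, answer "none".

Standard quotas: Gold 5.289, Amber 8.732, Violet 2.585, Red 10.394.
Webster allocation: Gold 5, Amber 9, Violet 3, Red 10.
Every allocation lies between the lower and upper quota.

none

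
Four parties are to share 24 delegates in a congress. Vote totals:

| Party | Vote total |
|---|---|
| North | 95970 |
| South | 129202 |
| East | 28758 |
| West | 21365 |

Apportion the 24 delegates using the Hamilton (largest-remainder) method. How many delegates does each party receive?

Standard divisor: 275295 ÷ 24 ≈ 11470.625.
Standard quotas: North 8.3666, South 11.2637, East 2.5071, West 1.8626.
Lower quotas: North 8, South 11, East 2, West 1 (sum 22, leaving 2 seats).
Remainders in descending order: West 0.8626, East 0.5071, North 0.3666, South 0.2637.
The surplus seats go to West, East.

North=8, South=11, East=3, West=2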